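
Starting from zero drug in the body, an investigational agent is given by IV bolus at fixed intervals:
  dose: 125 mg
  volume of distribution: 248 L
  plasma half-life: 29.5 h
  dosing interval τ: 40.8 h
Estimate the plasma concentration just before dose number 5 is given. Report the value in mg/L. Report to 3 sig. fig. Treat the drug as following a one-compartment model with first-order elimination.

C₀ per dose = Dose / Vd = 125 / 248 = 0.5040 mg/L
k = ln2 / t½ = 0.693147 / 29.5 = 0.02350 h⁻¹
Fraction remaining after one interval: r = e^(−kτ) = e^(−0.02350 × 40.8) = 0.3834
Before dose 5, 4 doses have been given (aged 1τ, 2τ, 3τ, 4τ).
C_trough = C₀ × (r + r² + … + r^4) = C₀ × r(1−r^4)/(1−r)
        = 0.5040 × 0.3834 × (1 − 0.02161) / (1 − 0.3834) = 0.3066 mg/L

0.307 mg/L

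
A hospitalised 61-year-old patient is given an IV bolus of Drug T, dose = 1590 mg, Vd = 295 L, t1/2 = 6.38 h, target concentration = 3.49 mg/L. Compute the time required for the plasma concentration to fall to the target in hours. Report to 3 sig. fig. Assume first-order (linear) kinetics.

C₀ = Dose / Vd = 1590 / 295 = 5.390 mg/L
k = ln2 / t½ = 0.693147 / 6.38 = 0.1086 h⁻¹
t = ln(C₀ / C) / k = ln(5.390 / 3.49) / 0.1086
  = ln(1.544) / 0.1086 = 0.4344 / 0.1086 = 4.000 h

4.00 h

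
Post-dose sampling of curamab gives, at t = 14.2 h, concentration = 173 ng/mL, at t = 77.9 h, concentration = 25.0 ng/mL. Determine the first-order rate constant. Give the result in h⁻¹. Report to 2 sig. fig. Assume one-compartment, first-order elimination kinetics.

k = ln(C₁/C₂) / (t₂ − t₁) = ln(173/25.0) / (77.9 − 14.2)
  = 1.934 / 63.70 = 0.03036 h⁻¹

0.030 h⁻¹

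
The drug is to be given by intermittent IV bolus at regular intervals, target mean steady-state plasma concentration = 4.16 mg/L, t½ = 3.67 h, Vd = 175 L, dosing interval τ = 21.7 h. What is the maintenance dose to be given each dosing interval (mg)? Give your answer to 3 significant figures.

2980 mg

k = ln2 / t½ = 0.693147 / 3.67 = 0.1889 h⁻¹
CL = k × Vd = 0.1889 × 175 = 33.06 L/h
At steady state, Dose/τ = Css × CL.
Dose = Css × CL × τ = 4.16 × 33.06 × 21.7 = 2984 mg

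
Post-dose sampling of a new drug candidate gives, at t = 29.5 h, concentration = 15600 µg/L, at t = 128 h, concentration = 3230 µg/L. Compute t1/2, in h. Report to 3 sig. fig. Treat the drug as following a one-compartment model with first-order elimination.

k = ln(C₁/C₂) / (t₂ − t₁) = ln(15600/3230) / (128 − 29.5)
  = 1.575 / 98.50 = 0.01599 h⁻¹
t½ = ln2 / k = 0.693147 / 0.01599 = 43.35 h

43.4 h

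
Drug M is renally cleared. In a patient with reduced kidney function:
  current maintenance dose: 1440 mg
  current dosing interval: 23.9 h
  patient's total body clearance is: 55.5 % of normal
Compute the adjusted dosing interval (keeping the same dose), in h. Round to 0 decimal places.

43 h

To keep the same average steady-state level, dosing rate must scale with clearance.
CL ratio = 55.5 / 100 = 0.5550
New interval (same dose) = 23.9 / 0.5550 = 43.06 h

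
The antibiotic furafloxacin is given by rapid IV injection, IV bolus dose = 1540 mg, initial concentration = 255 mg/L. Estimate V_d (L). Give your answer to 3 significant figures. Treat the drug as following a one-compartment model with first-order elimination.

6.04 L

Vd = Dose / C₀ = 1540 / 255 = 6.039 L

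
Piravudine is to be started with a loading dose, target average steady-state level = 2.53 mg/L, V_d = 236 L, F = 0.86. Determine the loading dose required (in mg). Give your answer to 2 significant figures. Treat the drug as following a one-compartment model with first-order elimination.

690 mg

LD = Css × Vd / F = 2.53 × 236 / 0.86 = 694.3 mg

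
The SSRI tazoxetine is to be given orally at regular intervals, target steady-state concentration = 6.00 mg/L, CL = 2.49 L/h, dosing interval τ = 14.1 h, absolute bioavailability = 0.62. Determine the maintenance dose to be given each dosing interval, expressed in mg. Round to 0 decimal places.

At steady state, F × (Dose/τ) = Css × CL.
Dose = Css × CL × τ / F = 6.00 × 2.490 × 14.1 / 0.62 = 339.8 mg

340 mg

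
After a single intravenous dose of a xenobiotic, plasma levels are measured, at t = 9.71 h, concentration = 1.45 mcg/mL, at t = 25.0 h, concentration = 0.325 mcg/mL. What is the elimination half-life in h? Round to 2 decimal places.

7.09 h

k = ln(C₁/C₂) / (t₂ − t₁) = ln(1.45/0.325) / (25.0 − 9.71)
  = 1.495 / 15.29 = 0.09778 h⁻¹
t½ = ln2 / k = 0.693147 / 0.09778 = 7.089 h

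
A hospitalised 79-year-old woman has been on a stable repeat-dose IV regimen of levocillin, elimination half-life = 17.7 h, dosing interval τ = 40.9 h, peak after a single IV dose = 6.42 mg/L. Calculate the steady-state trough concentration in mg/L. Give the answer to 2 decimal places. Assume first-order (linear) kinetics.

k = ln2 / t½ = 0.693147 / 17.7 = 0.03916 h⁻¹
e^(−kτ) = e^(−0.03916 × 40.9) = 0.2016
Accumulation ratio R = 1 / (1 − e^(−kτ)) = 1 / (1 − 0.2016) = 1.253
Steady-state trough = C₀ × R × e^(−kτ) = 6.42 × 1.253 × 0.2016 = 1.622 mg/L

1.62 mg/L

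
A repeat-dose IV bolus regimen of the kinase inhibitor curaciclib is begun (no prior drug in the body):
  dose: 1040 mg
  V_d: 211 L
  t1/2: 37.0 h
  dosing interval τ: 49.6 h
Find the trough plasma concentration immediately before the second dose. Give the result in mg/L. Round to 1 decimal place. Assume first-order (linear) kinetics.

1.9 mg/L

C₀ per dose = Dose / Vd = 1040 / 211 = 4.929 mg/L
k = ln2 / t½ = 0.693147 / 37.0 = 0.01873 h⁻¹
Fraction remaining after one interval: r = e^(−kτ) = e^(−0.01873 × 49.6) = 0.3949
Before dose 2, 1 dose has been given (aged 1τ).
C_trough = C₀ × r = 4.929 × 0.3949 = 1.946 mg/L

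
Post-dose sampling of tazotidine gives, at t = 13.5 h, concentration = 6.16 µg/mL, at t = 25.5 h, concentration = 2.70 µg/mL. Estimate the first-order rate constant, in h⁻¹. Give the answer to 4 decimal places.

0.0687 h⁻¹

k = ln(C₁/C₂) / (t₂ − t₁) = ln(6.16/2.70) / (25.5 − 13.5)
  = 0.8248 / 12.00 = 0.06873 h⁻¹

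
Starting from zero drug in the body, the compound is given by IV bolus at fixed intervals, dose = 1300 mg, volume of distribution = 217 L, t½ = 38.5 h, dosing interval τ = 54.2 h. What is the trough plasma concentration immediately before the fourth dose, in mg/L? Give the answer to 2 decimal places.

3.43 mg/L

C₀ per dose = Dose / Vd = 1300 / 217 = 5.991 mg/L
k = ln2 / t½ = 0.693147 / 38.5 = 0.01800 h⁻¹
Fraction remaining after one interval: r = e^(−kτ) = e^(−0.01800 × 54.2) = 0.3770
Before dose 4, 3 doses have been given (aged 1τ, 2τ, 3τ).
C_trough = C₀ × (r + r² + … + r^3) = C₀ × r(1−r^3)/(1−r)
        = 5.991 × 0.3770 × (1 − 0.05358) / (1 − 0.3770) = 3.431 mg/L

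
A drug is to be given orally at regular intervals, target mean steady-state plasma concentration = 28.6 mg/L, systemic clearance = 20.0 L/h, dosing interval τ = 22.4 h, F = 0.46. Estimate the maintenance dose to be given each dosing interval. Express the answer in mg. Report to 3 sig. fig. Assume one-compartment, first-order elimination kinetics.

At steady state, F × (Dose/τ) = Css × CL.
Dose = Css × CL × τ / F = 28.6 × 20.00 × 22.4 / 0.46 = 27850 mg

27900 mg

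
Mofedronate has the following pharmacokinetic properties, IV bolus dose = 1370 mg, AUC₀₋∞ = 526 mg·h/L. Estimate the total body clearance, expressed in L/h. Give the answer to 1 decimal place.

2.6 L/h

CL = Dose / AUC = 1370 / 526 = 2.605 L/h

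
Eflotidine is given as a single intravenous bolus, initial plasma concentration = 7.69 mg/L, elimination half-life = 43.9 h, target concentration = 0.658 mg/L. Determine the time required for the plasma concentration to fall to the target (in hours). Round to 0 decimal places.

156 h

k = ln2 / t½ = 0.693147 / 43.9 = 0.01579 h⁻¹
t = ln(C₀ / C) / k = ln(7.690 / 0.658) / 0.01579
  = ln(11.69) / 0.01579 = 2.459 / 0.01579 = 155.7 h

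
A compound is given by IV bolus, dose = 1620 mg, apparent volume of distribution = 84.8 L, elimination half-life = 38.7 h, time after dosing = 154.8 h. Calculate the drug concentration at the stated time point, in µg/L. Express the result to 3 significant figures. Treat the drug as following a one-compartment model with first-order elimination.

C₀ = Dose / Vd = 1620 / 84.8 = 19.10 mg/L
k = ln2 / t½ = 0.693147 / 38.7 = 0.01791 h⁻¹
t / t½ = 154.8 / 38.7 = 4 half-lives
C = C₀ × (1/2)^4 = 19.10 × 0.06250 = 1.194 mg/L
Convert: 1.194 mg/L × 1000 = 1194 µg/L

1190 µg/L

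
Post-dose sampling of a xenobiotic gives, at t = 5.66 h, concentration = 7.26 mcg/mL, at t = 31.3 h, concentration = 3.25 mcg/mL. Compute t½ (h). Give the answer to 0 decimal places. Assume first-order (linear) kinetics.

k = ln(C₁/C₂) / (t₂ − t₁) = ln(7.26/3.25) / (31.3 − 5.66)
  = 0.8037 / 25.64 = 0.03135 h⁻¹
t½ = ln2 / k = 0.693147 / 0.03135 = 22.11 h

22 h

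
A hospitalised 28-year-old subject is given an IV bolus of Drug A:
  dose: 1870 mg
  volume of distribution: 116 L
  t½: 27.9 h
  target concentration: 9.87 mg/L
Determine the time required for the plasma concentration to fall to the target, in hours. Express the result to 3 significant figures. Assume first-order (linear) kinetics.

19.7 h

C₀ = Dose / Vd = 1870 / 116 = 16.12 mg/L
k = ln2 / t½ = 0.693147 / 27.9 = 0.02484 h⁻¹
t = ln(C₀ / C) / k = ln(16.12 / 9.87) / 0.02484
  = ln(1.633) / 0.02484 = 0.4904 / 0.02484 = 19.74 h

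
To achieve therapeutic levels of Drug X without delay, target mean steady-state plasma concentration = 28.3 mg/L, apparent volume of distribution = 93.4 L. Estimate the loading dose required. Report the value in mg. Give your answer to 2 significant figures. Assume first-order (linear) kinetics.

LD = Css × Vd = 28.3 × 93.4 = 2643 mg

2600 mg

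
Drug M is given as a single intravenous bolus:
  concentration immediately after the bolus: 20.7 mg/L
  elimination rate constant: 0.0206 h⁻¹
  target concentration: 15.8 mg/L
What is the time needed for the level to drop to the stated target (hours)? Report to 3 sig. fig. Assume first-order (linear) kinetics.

13.1 h

t = ln(C₀ / C) / k = ln(20.70 / 15.8) / 0.02060
  = ln(1.310) / 0.02060 = 0.2700 / 0.02060 = 13.11 h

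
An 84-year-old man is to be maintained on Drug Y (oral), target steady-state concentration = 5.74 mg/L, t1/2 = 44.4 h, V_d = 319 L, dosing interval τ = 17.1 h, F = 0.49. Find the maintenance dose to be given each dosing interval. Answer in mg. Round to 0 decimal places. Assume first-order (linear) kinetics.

998 mg

k = ln2 / t½ = 0.693147 / 44.4 = 0.01561 h⁻¹
CL = k × Vd = 0.01561 × 319 = 4.980 L/h
At steady state, F × (Dose/τ) = Css × CL.
Dose = Css × CL × τ / F = 5.74 × 4.980 × 17.1 / 0.49 = 997.6 mg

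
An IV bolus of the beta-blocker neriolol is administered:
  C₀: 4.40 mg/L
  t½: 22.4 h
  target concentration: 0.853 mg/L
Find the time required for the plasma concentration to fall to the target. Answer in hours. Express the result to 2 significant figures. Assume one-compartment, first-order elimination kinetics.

53 h

k = ln2 / t½ = 0.693147 / 22.4 = 0.03094 h⁻¹
t = ln(C₀ / C) / k = ln(4.400 / 0.853) / 0.03094
  = ln(5.158) / 0.03094 = 1.641 / 0.03094 = 53.04 h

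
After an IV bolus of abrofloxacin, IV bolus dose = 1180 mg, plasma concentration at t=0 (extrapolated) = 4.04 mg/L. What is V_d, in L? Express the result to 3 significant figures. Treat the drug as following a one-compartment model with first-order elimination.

292 L

Vd = Dose / C₀ = 1180 / 4.04 = 292.1 L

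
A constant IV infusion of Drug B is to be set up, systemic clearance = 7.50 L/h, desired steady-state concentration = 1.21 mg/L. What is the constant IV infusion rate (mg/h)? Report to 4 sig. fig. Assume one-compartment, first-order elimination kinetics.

At steady state, infusion rate R₀ = Css × CL = 1.21 × 7.500 = 9.075 mg/h

9.075 mg/h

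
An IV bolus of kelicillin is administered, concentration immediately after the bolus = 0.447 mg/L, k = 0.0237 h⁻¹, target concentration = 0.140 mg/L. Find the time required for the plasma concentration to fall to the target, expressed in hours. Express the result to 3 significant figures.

49.0 h

t = ln(C₀ / C) / k = ln(0.4470 / 0.140) / 0.02370
  = ln(3.193) / 0.02370 = 1.161 / 0.02370 = 48.99 h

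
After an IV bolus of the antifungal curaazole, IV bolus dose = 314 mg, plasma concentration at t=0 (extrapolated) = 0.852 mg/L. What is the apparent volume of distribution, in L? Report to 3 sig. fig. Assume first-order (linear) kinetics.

369 L

Vd = Dose / C₀ = 314.0 / 0.852 = 368.5 L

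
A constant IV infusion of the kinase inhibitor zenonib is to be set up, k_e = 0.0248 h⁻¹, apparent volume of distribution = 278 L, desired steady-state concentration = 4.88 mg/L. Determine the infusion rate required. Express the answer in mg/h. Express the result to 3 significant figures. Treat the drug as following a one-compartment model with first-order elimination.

CL = k × Vd = 0.02480 × 278 = 6.894 L/h
At steady state, infusion rate R₀ = Css × CL = 4.88 × 6.894 = 33.64 mg/h

33.6 mg/h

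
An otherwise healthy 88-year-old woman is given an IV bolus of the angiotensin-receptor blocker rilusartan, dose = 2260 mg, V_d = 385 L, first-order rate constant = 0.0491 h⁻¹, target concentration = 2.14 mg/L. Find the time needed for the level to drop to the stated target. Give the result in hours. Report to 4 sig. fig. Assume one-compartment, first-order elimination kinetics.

C₀ = Dose / Vd = 2260 / 385 = 5.870 mg/L
t = ln(C₀ / C) / k = ln(5.870 / 2.14) / 0.04910
  = ln(2.743) / 0.04910 = 1.009 / 0.04910 = 20.55 h

20.55 h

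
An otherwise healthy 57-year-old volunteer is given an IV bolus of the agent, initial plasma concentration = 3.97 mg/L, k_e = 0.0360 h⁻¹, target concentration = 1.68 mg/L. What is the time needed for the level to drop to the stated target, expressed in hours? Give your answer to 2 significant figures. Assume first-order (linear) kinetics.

24 h

t = ln(C₀ / C) / k = ln(3.970 / 1.68) / 0.03600
  = ln(2.363) / 0.03600 = 0.8599 / 0.03600 = 23.89 h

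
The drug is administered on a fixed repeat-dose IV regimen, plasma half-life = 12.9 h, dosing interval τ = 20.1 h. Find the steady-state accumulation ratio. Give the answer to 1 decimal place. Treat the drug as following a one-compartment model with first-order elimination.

k = ln2 / t½ = 0.693147 / 12.9 = 0.05373 h⁻¹
e^(−kτ) = e^(−0.05373 × 20.1) = 0.3396
Accumulation ratio R = 1 / (1 − e^(−kτ)) = 1 / (1 − 0.3396) = 1.514

1.5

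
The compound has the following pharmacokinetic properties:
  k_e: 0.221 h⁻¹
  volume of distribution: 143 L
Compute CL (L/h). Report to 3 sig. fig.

31.6 L/h

CL = k × Vd = 0.221 × 143 = 31.60 L/h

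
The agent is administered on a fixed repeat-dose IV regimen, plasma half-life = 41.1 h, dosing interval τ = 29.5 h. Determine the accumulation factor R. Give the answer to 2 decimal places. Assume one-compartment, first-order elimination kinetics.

2.55

k = ln2 / t½ = 0.693147 / 41.1 = 0.01686 h⁻¹
e^(−kτ) = e^(−0.01686 × 29.5) = 0.6081
Accumulation ratio R = 1 / (1 − e^(−kτ)) = 1 / (1 − 0.6081) = 2.552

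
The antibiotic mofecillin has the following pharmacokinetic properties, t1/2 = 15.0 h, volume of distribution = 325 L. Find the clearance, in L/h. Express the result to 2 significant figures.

15 L/h

k = ln2 / t½ = 0.693147 / 15.0 = 0.04621 h⁻¹
CL = k × Vd = 0.04621 × 325 = 15.02 L/h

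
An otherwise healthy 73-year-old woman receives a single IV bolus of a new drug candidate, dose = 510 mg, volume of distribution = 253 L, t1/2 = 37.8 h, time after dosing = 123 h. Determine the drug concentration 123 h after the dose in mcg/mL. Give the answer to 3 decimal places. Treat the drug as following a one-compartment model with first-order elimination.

C₀ = Dose / Vd = 510.0 / 253 = 2.016 mg/L
k = ln2 / t½ = 0.693147 / 37.8 = 0.01834 h⁻¹
C = C₀ · e^(−k·t) = 2.016 × e^(−0.01834 × 123)
  = 2.016 × 0.1048 = 0.2113 mg/L
(0.2113 mg/L = 0.2113 mcg/mL)

0.211 mcg/mL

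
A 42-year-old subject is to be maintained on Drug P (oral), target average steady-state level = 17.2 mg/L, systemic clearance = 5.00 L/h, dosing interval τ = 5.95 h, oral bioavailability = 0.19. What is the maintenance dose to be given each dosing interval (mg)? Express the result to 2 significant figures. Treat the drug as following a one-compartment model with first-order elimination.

2700 mg

At steady state, F × (Dose/τ) = Css × CL.
Dose = Css × CL × τ / F = 17.2 × 5.000 × 5.95 / 0.19 = 2693 mg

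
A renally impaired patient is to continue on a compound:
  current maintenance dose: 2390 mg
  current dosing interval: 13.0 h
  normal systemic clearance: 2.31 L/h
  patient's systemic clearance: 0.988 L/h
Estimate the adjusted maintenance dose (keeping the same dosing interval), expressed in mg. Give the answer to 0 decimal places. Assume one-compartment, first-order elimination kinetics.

To keep the same average steady-state level, dosing rate must scale with clearance.
CL ratio = 0.988 / 2.31 = 0.4277
New dose (same interval) = 2390 × 0.4277 = 1022 mg

1022 mg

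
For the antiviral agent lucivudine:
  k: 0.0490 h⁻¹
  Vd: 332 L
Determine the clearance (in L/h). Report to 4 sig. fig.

CL = k × Vd = 0.0490 × 332 = 16.27 L/h

16.27 L/h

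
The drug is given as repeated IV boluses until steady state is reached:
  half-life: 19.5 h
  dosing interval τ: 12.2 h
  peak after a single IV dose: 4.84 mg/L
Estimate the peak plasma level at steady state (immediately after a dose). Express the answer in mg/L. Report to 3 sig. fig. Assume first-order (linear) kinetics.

13.8 mg/L

k = ln2 / t½ = 0.693147 / 19.5 = 0.03555 h⁻¹
e^(−kτ) = e^(−0.03555 × 12.2) = 0.6481
Accumulation ratio R = 1 / (1 − e^(−kτ)) = 1 / (1 − 0.6481) = 2.842
Steady-state peak = C₀ × R = 4.84 × 2.842 = 13.76 mg/L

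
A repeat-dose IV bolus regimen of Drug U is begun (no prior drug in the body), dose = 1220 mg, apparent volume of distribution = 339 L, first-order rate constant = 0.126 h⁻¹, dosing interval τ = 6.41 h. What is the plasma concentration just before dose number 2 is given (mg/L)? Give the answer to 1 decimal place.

C₀ per dose = Dose / Vd = 1220 / 339 = 3.599 mg/L
Fraction remaining after one interval: r = e^(−kτ) = e^(−0.1260 × 6.41) = 0.4459
Before dose 2, 1 dose has been given (aged 1τ).
C_trough = C₀ × r = 3.599 × 0.4459 = 1.605 mg/L

1.6 mg/L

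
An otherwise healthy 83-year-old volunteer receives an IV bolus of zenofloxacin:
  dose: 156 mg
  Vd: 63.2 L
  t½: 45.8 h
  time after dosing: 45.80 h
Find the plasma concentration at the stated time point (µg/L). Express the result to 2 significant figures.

1200 µg/L

C₀ = Dose / Vd = 156.0 / 63.2 = 2.468 mg/L
k = ln2 / t½ = 0.693147 / 45.8 = 0.01513 h⁻¹
t / t½ = 45.80 / 45.8 = 1 half-lives
C = C₀ × (1/2)^1 = 2.468 × 0.5000 = 1.234 mg/L
Convert: 1.234 mg/L × 1000 = 1234 µg/L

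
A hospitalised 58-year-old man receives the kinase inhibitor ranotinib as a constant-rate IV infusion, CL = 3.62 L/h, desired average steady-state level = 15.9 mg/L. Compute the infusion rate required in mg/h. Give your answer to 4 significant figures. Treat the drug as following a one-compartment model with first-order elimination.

57.56 mg/h

At steady state, infusion rate R₀ = Css × CL = 15.9 × 3.620 = 57.56 mg/h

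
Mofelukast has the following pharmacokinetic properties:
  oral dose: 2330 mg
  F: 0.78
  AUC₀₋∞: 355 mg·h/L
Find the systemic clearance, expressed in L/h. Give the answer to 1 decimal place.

CL = F·Dose / AUC = 0.78 × 2330 / 355 = 5.119 L/h

5.1 L/h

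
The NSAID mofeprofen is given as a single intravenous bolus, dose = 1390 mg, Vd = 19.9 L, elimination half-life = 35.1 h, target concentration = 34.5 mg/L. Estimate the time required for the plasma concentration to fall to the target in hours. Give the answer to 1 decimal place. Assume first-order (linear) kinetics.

35.7 h

C₀ = Dose / Vd = 1390 / 19.9 = 69.85 mg/L
k = ln2 / t½ = 0.693147 / 35.1 = 0.01975 h⁻¹
t = ln(C₀ / C) / k = ln(69.85 / 34.5) / 0.01975
  = ln(2.025) / 0.01975 = 0.7056 / 0.01975 = 35.73 h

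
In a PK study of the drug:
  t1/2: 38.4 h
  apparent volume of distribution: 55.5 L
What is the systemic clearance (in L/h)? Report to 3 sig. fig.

k = ln2 / t½ = 0.693147 / 38.4 = 0.01805 h⁻¹
CL = k × Vd = 0.01805 × 55.5 = 1.002 L/h

1.00 L/h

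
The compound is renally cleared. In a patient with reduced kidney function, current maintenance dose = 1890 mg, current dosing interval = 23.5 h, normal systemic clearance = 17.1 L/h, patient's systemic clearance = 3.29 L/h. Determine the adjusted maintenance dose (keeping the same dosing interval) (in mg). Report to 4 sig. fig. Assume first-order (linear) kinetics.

363.6 mg

To keep the same average steady-state level, dosing rate must scale with clearance.
CL ratio = 3.29 / 17.1 = 0.1924
New dose (same interval) = 1890 × 0.1924 = 363.6 mg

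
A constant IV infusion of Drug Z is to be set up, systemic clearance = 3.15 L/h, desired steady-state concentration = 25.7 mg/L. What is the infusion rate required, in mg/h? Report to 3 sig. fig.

81.0 mg/h

At steady state, infusion rate R₀ = Css × CL = 25.7 × 3.150 = 80.96 mg/h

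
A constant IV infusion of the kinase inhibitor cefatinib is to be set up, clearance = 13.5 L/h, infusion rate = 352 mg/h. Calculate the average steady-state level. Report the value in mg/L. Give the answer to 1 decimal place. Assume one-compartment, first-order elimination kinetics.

26.1 mg/L

At steady state Css = R₀ / CL = 352 / 13.50 = 26.07 mg/L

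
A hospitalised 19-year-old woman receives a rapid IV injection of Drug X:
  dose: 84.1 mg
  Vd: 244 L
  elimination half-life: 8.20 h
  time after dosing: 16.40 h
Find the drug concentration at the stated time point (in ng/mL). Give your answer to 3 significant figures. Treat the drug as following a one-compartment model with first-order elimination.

C₀ = Dose / Vd = 84.10 / 244 = 0.3447 mg/L
k = ln2 / t½ = 0.693147 / 8.20 = 0.08453 h⁻¹
t / t½ = 16.40 / 8.20 = 2 half-lives
C = C₀ × (1/2)^2 = 0.3447 × 0.2500 = 0.08618 mg/L
Convert: 0.08618 mg/L × 1000 = 86.18 ng/mL

86.2 ng/mL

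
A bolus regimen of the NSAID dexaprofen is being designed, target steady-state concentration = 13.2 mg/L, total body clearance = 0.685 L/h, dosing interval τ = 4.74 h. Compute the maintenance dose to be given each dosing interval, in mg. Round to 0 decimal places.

At steady state, Dose/τ = Css × CL.
Dose = Css × CL × τ = 13.2 × 0.6850 × 4.74 = 42.86 mg

43 mg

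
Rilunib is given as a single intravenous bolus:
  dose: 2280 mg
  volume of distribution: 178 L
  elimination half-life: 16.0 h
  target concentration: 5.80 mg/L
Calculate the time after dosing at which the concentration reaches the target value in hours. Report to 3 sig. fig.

18.3 h

C₀ = Dose / Vd = 2280 / 178 = 12.81 mg/L
k = ln2 / t½ = 0.693147 / 16.0 = 0.04332 h⁻¹
t = ln(C₀ / C) / k = ln(12.81 / 5.80) / 0.04332
  = ln(2.209) / 0.04332 = 0.7925 / 0.04332 = 18.29 h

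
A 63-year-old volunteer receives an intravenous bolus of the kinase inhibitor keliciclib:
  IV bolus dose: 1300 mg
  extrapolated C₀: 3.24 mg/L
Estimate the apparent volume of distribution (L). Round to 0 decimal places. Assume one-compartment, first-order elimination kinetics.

Vd = Dose / C₀ = 1300 / 3.24 = 401.2 L

401 L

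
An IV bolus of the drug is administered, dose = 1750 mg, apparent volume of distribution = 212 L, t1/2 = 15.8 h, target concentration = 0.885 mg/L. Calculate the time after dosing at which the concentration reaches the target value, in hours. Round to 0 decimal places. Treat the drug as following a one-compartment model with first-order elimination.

C₀ = Dose / Vd = 1750 / 212 = 8.255 mg/L
k = ln2 / t½ = 0.693147 / 15.8 = 0.04387 h⁻¹
t = ln(C₀ / C) / k = ln(8.255 / 0.885) / 0.04387
  = ln(9.328) / 0.04387 = 2.233 / 0.04387 = 50.90 h

51 h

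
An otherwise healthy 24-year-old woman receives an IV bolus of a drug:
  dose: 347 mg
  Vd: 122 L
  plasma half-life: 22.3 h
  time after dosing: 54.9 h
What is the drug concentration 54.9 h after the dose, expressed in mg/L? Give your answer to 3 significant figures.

C₀ = Dose / Vd = 347.0 / 122 = 2.844 mg/L
k = ln2 / t½ = 0.693147 / 22.3 = 0.03108 h⁻¹
C = C₀ · e^(−k·t) = 2.844 × e^(−0.03108 × 54.9)
  = 2.844 × 0.1815 = 0.5162 mg/L

0.516 mg/L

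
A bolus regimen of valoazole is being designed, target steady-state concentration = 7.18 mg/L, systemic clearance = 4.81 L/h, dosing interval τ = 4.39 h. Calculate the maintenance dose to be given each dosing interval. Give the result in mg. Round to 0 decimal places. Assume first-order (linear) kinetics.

152 mg

At steady state, Dose/τ = Css × CL.
Dose = Css × CL × τ = 7.18 × 4.810 × 4.39 = 151.6 mg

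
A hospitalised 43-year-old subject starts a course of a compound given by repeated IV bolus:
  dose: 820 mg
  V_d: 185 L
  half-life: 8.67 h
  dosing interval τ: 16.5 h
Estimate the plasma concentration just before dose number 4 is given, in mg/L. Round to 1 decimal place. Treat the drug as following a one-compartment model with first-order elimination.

1.6 mg/L

C₀ per dose = Dose / Vd = 820 / 185 = 4.432 mg/L
k = ln2 / t½ = 0.693147 / 8.67 = 0.07995 h⁻¹
Fraction remaining after one interval: r = e^(−kτ) = e^(−0.07995 × 16.5) = 0.2674
Before dose 4, 3 doses have been given (aged 1τ, 2τ, 3τ).
C_trough = C₀ × (r + r² + … + r^3) = C₀ × r(1−r^3)/(1−r)
        = 4.432 × 0.2674 × (1 − 0.01912) / (1 − 0.2674) = 1.587 mg/L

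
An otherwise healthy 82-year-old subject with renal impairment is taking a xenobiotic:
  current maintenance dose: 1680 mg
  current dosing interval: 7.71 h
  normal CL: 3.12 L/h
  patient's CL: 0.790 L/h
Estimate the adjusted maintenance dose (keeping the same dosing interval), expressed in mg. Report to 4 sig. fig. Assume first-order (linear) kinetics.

425.4 mg

To keep the same average steady-state level, dosing rate must scale with clearance.
CL ratio = 0.790 / 3.12 = 0.2532
New dose (same interval) = 1680 × 0.2532 = 425.4 mg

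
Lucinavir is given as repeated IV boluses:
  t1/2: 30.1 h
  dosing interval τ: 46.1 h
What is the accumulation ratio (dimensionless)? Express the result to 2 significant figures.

k = ln2 / t½ = 0.693147 / 30.1 = 0.02303 h⁻¹
e^(−kτ) = e^(−0.02303 × 46.1) = 0.3459
Accumulation ratio R = 1 / (1 − e^(−kτ)) = 1 / (1 − 0.3459) = 1.529

1.5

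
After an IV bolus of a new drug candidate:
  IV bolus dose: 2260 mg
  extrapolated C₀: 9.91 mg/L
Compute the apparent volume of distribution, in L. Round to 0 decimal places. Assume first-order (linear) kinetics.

228 L

Vd = Dose / C₀ = 2260 / 9.91 = 228.1 L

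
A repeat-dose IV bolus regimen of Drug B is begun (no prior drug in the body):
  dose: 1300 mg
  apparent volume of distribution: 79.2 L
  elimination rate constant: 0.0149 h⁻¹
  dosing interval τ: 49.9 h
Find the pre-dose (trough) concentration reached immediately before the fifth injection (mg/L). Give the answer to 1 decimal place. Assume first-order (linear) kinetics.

C₀ per dose = Dose / Vd = 1300 / 79.2 = 16.41 mg/L
Fraction remaining after one interval: r = e^(−kτ) = e^(−0.01490 × 49.9) = 0.4754
Before dose 5, 4 doses have been given (aged 1τ, 2τ, 3τ, 4τ).
C_trough = C₀ × (r + r² + … + r^4) = C₀ × r(1−r^4)/(1−r)
        = 16.41 × 0.4754 × (1 − 0.05108) / (1 − 0.4754) = 14.11 mg/L

14.1 mg/L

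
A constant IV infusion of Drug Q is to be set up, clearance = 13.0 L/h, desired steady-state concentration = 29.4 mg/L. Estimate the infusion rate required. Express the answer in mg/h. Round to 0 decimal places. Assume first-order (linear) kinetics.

382 mg/h

At steady state, infusion rate R₀ = Css × CL = 29.4 × 13.00 = 382.2 mg/h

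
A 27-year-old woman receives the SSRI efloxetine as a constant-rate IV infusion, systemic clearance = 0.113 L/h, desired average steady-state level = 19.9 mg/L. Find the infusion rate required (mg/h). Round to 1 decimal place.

2.2 mg/h

At steady state, infusion rate R₀ = Css × CL = 19.9 × 0.1130 = 2.249 mg/h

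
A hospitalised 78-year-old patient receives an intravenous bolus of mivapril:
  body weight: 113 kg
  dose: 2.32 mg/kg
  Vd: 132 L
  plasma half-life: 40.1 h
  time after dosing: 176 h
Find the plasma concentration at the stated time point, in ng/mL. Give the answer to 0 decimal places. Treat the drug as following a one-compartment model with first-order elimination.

Total dose = 2.32 × 113 = 262.2 mg
C₀ = Dose / Vd = 262.2 / 132 = 1.986 mg/L
k = ln2 / t½ = 0.693147 / 40.1 = 0.01729 h⁻¹
C = C₀ · e^(−k·t) = 1.986 × e^(−0.01729 × 176)
  = 1.986 × 0.04769 = 0.09471 mg/L
Convert: 0.09471 mg/L × 1000 = 94.71 ng/mL

95 ng/mL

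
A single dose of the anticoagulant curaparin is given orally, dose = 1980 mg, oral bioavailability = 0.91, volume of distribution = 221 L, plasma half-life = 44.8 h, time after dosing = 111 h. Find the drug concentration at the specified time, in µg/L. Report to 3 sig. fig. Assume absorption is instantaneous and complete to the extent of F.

1460 µg/L

Amount reaching circulation = F × Dose = 0.91 × 1980 = 1802 mg
C₀ = F·Dose / Vd = 1802 / 221 = 8.154 mg/L
k = ln2 / t½ = 0.693147 / 44.8 = 0.01547 h⁻¹
C = C₀ · e^(−k·t) = 8.154 × e^(−0.01547 × 111)
  = 8.154 × 0.1796 = 1.464 mg/L
Convert: 1.464 mg/L × 1000 = 1464 µg/L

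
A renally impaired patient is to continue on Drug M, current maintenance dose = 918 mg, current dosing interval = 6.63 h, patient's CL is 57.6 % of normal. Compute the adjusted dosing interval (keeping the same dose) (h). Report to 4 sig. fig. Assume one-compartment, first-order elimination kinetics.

11.51 h

To keep the same average steady-state level, dosing rate must scale with clearance.
CL ratio = 57.6 / 100 = 0.5760
New interval (same dose) = 6.63 / 0.5760 = 11.51 h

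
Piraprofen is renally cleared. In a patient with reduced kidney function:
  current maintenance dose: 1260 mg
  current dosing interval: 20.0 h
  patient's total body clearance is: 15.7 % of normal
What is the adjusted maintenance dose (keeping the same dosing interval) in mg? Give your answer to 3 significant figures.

198 mg

To keep the same average steady-state level, dosing rate must scale with clearance.
CL ratio = 15.7 / 100 = 0.1570
New dose (same interval) = 1260 × 0.1570 = 197.8 mg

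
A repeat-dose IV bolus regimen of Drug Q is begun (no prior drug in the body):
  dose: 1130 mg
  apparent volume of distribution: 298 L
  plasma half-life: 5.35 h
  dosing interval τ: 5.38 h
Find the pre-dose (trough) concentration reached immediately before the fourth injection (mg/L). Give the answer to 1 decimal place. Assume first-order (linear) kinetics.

3.3 mg/L

C₀ per dose = Dose / Vd = 1130 / 298 = 3.792 mg/L
k = ln2 / t½ = 0.693147 / 5.35 = 0.1296 h⁻¹
Fraction remaining after one interval: r = e^(−kτ) = e^(−0.1296 × 5.38) = 0.4980
Before dose 4, 3 doses have been given (aged 1τ, 2τ, 3τ).
C_trough = C₀ × (r + r² + … + r^3) = C₀ × r(1−r^3)/(1−r)
        = 3.792 × 0.4980 × (1 − 0.1235) / (1 − 0.4980) = 3.297 mg/L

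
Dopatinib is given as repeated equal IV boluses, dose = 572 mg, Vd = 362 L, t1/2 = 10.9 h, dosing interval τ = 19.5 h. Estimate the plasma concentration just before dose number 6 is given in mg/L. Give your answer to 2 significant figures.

C₀ per dose = Dose / Vd = 572 / 362 = 1.580 mg/L
k = ln2 / t½ = 0.693147 / 10.9 = 0.06359 h⁻¹
Fraction remaining after one interval: r = e^(−kτ) = e^(−0.06359 × 19.5) = 0.2894
Before dose 6, 5 doses have been given (aged 1τ, 2τ, 3τ, 4τ, 5τ).
C_trough = C₀ × (r + r² + … + r^5) = C₀ × r(1−r^5)/(1−r)
        = 1.580 × 0.2894 × (1 − 0.002030) / (1 − 0.2894) = 0.6422 mg/L

0.64 mg/L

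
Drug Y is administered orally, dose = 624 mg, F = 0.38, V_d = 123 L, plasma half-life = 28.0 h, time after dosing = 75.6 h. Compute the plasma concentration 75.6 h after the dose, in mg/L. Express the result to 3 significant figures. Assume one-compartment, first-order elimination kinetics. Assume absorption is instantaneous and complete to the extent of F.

0.297 mg/L

Amount reaching circulation = F × Dose = 0.38 × 624.0 = 237.1 mg
C₀ = F·Dose / Vd = 237.1 / 123 = 1.928 mg/L
k = ln2 / t½ = 0.693147 / 28.0 = 0.02476 h⁻¹
C = C₀ · e^(−k·t) = 1.928 × e^(−0.02476 × 75.6)
  = 1.928 × 0.1538 = 0.2965 mg/L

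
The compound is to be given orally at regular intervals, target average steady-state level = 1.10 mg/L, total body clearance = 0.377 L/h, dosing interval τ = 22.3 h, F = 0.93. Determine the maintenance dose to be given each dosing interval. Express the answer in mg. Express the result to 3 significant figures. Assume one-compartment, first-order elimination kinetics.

9.94 mg

At steady state, F × (Dose/τ) = Css × CL.
Dose = Css × CL × τ / F = 1.10 × 0.3770 × 22.3 / 0.93 = 9.944 mg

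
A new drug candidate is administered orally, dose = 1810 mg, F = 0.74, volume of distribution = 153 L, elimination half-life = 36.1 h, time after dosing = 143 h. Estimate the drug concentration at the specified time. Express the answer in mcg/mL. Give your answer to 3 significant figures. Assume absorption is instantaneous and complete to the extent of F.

Amount reaching circulation = F × Dose = 0.74 × 1810 = 1339 mg
C₀ = F·Dose / Vd = 1339 / 153 = 8.752 mg/L
k = ln2 / t½ = 0.693147 / 36.1 = 0.01920 h⁻¹
C = C₀ · e^(−k·t) = 8.752 × e^(−0.01920 × 143)
  = 8.752 × 0.06421 = 0.5620 mg/L
(0.5620 mg/L = 0.5620 mcg/mL)

0.562 mcg/mL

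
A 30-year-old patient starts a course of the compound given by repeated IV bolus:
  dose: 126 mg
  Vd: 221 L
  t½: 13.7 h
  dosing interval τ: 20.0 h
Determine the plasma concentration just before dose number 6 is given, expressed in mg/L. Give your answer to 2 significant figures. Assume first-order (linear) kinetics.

C₀ per dose = Dose / Vd = 126 / 221 = 0.5701 mg/L
k = ln2 / t½ = 0.693147 / 13.7 = 0.05059 h⁻¹
Fraction remaining after one interval: r = e^(−kτ) = e^(−0.05059 × 20.0) = 0.3636
Before dose 6, 5 doses have been given (aged 1τ, 2τ, 3τ, 4τ, 5τ).
C_trough = C₀ × (r + r² + … + r^5) = C₀ × r(1−r^5)/(1−r)
        = 0.5701 × 0.3636 × (1 − 0.006355) / (1 − 0.3636) = 0.3237 mg/L

0.32 mg/L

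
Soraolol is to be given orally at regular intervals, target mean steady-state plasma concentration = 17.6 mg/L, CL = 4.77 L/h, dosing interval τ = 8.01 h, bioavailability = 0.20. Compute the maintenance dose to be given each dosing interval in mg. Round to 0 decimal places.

At steady state, F × (Dose/τ) = Css × CL.
Dose = Css × CL × τ / F = 17.6 × 4.770 × 8.01 / 0.20 = 3362 mg

3362 mg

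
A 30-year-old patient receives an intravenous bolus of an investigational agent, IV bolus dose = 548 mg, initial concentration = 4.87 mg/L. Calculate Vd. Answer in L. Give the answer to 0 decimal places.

Vd = Dose / C₀ = 548.0 / 4.87 = 112.5 L

113 L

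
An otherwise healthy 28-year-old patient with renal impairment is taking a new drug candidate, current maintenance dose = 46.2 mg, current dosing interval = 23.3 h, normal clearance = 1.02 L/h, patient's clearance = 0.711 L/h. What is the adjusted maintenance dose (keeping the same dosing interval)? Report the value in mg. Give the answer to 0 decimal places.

To keep the same average steady-state level, dosing rate must scale with clearance.
CL ratio = 0.711 / 1.02 = 0.6971
New dose (same interval) = 46.2 × 0.6971 = 32.21 mg

32 mg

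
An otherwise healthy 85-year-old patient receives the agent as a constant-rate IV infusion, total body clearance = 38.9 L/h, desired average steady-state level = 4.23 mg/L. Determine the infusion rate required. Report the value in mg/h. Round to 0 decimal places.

165 mg/h

At steady state, infusion rate R₀ = Css × CL = 4.23 × 38.90 = 164.5 mg/h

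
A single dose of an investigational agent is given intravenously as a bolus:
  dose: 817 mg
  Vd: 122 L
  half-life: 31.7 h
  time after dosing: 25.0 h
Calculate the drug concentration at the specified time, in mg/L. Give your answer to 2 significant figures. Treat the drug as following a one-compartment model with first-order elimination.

3.9 mg/L

C₀ = Dose / Vd = 817.0 / 122 = 6.697 mg/L
k = ln2 / t½ = 0.693147 / 31.7 = 0.02187 h⁻¹
C = C₀ · e^(−k·t) = 6.697 × e^(−0.02187 × 25.0)
  = 6.697 × 0.5788 = 3.876 mg/L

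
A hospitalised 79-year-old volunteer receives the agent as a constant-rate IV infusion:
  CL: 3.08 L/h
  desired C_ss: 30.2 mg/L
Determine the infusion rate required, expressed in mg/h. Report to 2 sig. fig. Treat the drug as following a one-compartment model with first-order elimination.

93 mg/h

At steady state, infusion rate R₀ = Css × CL = 30.2 × 3.080 = 93.02 mg/h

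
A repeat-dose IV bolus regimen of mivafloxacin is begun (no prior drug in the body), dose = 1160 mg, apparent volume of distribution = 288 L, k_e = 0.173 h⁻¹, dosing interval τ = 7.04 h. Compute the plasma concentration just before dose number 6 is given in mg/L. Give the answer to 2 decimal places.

1.69 mg/L

C₀ per dose = Dose / Vd = 1160 / 288 = 4.028 mg/L
Fraction remaining after one interval: r = e^(−kτ) = e^(−0.1730 × 7.04) = 0.2958
Before dose 6, 5 doses have been given (aged 1τ, 2τ, 3τ, 4τ, 5τ).
C_trough = C₀ × (r + r² + … + r^5) = C₀ × r(1−r^5)/(1−r)
        = 4.028 × 0.2958 × (1 − 0.002265) / (1 − 0.2958) = 1.688 mg/L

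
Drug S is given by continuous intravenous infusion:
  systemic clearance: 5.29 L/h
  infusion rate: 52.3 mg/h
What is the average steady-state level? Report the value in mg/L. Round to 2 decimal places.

9.89 mg/L

At steady state Css = R₀ / CL = 52.3 / 5.290 = 9.887 mg/L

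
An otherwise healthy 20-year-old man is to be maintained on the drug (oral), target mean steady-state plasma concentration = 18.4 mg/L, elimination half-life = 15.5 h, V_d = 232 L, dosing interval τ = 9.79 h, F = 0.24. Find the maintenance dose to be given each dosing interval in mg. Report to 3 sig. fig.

7790 mg

k = ln2 / t½ = 0.693147 / 15.5 = 0.04472 h⁻¹
CL = k × Vd = 0.04472 × 232 = 10.38 L/h
At steady state, F × (Dose/τ) = Css × CL.
Dose = Css × CL × τ / F = 18.4 × 10.38 × 9.79 / 0.24 = 7791 mg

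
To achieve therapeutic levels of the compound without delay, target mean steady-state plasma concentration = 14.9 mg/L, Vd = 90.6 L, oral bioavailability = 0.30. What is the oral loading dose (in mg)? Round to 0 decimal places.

4500 mg

LD = Css × Vd / F = 14.9 × 90.6 / 0.30 = 4500 mg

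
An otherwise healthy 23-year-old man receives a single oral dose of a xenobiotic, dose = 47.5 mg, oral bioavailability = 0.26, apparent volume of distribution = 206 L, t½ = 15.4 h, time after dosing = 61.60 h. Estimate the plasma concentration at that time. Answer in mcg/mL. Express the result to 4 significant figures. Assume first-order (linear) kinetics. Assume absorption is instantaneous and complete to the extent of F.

0.003747 mcg/mL

Amount reaching circulation = F × Dose = 0.26 × 47.50 = 12.35 mg
C₀ = F·Dose / Vd = 12.35 / 206 = 0.05995 mg/L
k = ln2 / t½ = 0.693147 / 15.4 = 0.04501 h⁻¹
t / t½ = 61.60 / 15.4 = 4 half-lives
C = C₀ × (1/2)^4 = 0.05995 × 0.06250 = 0.003747 mg/L
(0.003747 mg/L = 0.003747 mcg/mL)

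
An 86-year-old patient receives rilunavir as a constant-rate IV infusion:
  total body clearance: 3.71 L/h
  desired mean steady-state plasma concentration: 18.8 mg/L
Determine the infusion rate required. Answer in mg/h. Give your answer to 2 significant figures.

70 mg/h

At steady state, infusion rate R₀ = Css × CL = 18.8 × 3.710 = 69.75 mg/h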